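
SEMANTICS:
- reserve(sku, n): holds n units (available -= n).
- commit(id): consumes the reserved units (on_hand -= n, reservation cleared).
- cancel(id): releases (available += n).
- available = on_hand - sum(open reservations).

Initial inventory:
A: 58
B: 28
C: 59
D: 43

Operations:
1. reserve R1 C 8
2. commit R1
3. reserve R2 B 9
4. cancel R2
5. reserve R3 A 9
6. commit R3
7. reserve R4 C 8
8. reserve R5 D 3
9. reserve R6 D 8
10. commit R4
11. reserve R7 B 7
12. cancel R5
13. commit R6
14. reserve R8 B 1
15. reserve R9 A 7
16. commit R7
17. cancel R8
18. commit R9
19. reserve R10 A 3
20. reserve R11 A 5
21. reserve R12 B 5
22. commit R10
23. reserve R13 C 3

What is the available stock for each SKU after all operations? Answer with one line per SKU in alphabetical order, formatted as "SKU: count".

Answer: A: 34
B: 16
C: 40
D: 35

Derivation:
Step 1: reserve R1 C 8 -> on_hand[A=58 B=28 C=59 D=43] avail[A=58 B=28 C=51 D=43] open={R1}
Step 2: commit R1 -> on_hand[A=58 B=28 C=51 D=43] avail[A=58 B=28 C=51 D=43] open={}
Step 3: reserve R2 B 9 -> on_hand[A=58 B=28 C=51 D=43] avail[A=58 B=19 C=51 D=43] open={R2}
Step 4: cancel R2 -> on_hand[A=58 B=28 C=51 D=43] avail[A=58 B=28 C=51 D=43] open={}
Step 5: reserve R3 A 9 -> on_hand[A=58 B=28 C=51 D=43] avail[A=49 B=28 C=51 D=43] open={R3}
Step 6: commit R3 -> on_hand[A=49 B=28 C=51 D=43] avail[A=49 B=28 C=51 D=43] open={}
Step 7: reserve R4 C 8 -> on_hand[A=49 B=28 C=51 D=43] avail[A=49 B=28 C=43 D=43] open={R4}
Step 8: reserve R5 D 3 -> on_hand[A=49 B=28 C=51 D=43] avail[A=49 B=28 C=43 D=40] open={R4,R5}
Step 9: reserve R6 D 8 -> on_hand[A=49 B=28 C=51 D=43] avail[A=49 B=28 C=43 D=32] open={R4,R5,R6}
Step 10: commit R4 -> on_hand[A=49 B=28 C=43 D=43] avail[A=49 B=28 C=43 D=32] open={R5,R6}
Step 11: reserve R7 B 7 -> on_hand[A=49 B=28 C=43 D=43] avail[A=49 B=21 C=43 D=32] open={R5,R6,R7}
Step 12: cancel R5 -> on_hand[A=49 B=28 C=43 D=43] avail[A=49 B=21 C=43 D=35] open={R6,R7}
Step 13: commit R6 -> on_hand[A=49 B=28 C=43 D=35] avail[A=49 B=21 C=43 D=35] open={R7}
Step 14: reserve R8 B 1 -> on_hand[A=49 B=28 C=43 D=35] avail[A=49 B=20 C=43 D=35] open={R7,R8}
Step 15: reserve R9 A 7 -> on_hand[A=49 B=28 C=43 D=35] avail[A=42 B=20 C=43 D=35] open={R7,R8,R9}
Step 16: commit R7 -> on_hand[A=49 B=21 C=43 D=35] avail[A=42 B=20 C=43 D=35] open={R8,R9}
Step 17: cancel R8 -> on_hand[A=49 B=21 C=43 D=35] avail[A=42 B=21 C=43 D=35] open={R9}
Step 18: commit R9 -> on_hand[A=42 B=21 C=43 D=35] avail[A=42 B=21 C=43 D=35] open={}
Step 19: reserve R10 A 3 -> on_hand[A=42 B=21 C=43 D=35] avail[A=39 B=21 C=43 D=35] open={R10}
Step 20: reserve R11 A 5 -> on_hand[A=42 B=21 C=43 D=35] avail[A=34 B=21 C=43 D=35] open={R10,R11}
Step 21: reserve R12 B 5 -> on_hand[A=42 B=21 C=43 D=35] avail[A=34 B=16 C=43 D=35] open={R10,R11,R12}
Step 22: commit R10 -> on_hand[A=39 B=21 C=43 D=35] avail[A=34 B=16 C=43 D=35] open={R11,R12}
Step 23: reserve R13 C 3 -> on_hand[A=39 B=21 C=43 D=35] avail[A=34 B=16 C=40 D=35] open={R11,R12,R13}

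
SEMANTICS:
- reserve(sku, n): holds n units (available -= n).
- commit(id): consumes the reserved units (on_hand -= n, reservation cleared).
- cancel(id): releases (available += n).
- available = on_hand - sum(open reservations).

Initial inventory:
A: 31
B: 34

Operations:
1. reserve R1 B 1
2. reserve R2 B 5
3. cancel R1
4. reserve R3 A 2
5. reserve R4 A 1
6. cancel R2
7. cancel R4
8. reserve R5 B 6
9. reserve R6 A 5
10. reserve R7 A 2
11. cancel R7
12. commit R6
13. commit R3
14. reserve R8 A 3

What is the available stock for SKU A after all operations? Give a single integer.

Step 1: reserve R1 B 1 -> on_hand[A=31 B=34] avail[A=31 B=33] open={R1}
Step 2: reserve R2 B 5 -> on_hand[A=31 B=34] avail[A=31 B=28] open={R1,R2}
Step 3: cancel R1 -> on_hand[A=31 B=34] avail[A=31 B=29] open={R2}
Step 4: reserve R3 A 2 -> on_hand[A=31 B=34] avail[A=29 B=29] open={R2,R3}
Step 5: reserve R4 A 1 -> on_hand[A=31 B=34] avail[A=28 B=29] open={R2,R3,R4}
Step 6: cancel R2 -> on_hand[A=31 B=34] avail[A=28 B=34] open={R3,R4}
Step 7: cancel R4 -> on_hand[A=31 B=34] avail[A=29 B=34] open={R3}
Step 8: reserve R5 B 6 -> on_hand[A=31 B=34] avail[A=29 B=28] open={R3,R5}
Step 9: reserve R6 A 5 -> on_hand[A=31 B=34] avail[A=24 B=28] open={R3,R5,R6}
Step 10: reserve R7 A 2 -> on_hand[A=31 B=34] avail[A=22 B=28] open={R3,R5,R6,R7}
Step 11: cancel R7 -> on_hand[A=31 B=34] avail[A=24 B=28] open={R3,R5,R6}
Step 12: commit R6 -> on_hand[A=26 B=34] avail[A=24 B=28] open={R3,R5}
Step 13: commit R3 -> on_hand[A=24 B=34] avail[A=24 B=28] open={R5}
Step 14: reserve R8 A 3 -> on_hand[A=24 B=34] avail[A=21 B=28] open={R5,R8}
Final available[A] = 21

Answer: 21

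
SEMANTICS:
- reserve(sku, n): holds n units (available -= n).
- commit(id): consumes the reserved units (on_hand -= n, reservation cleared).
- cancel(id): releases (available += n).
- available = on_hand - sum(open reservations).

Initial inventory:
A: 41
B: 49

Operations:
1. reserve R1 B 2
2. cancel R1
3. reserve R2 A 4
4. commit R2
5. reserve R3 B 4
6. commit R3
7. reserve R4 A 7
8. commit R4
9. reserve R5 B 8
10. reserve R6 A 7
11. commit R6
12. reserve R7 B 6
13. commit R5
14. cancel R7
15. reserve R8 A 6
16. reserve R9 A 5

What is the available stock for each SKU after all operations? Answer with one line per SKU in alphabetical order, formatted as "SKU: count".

Answer: A: 12
B: 37

Derivation:
Step 1: reserve R1 B 2 -> on_hand[A=41 B=49] avail[A=41 B=47] open={R1}
Step 2: cancel R1 -> on_hand[A=41 B=49] avail[A=41 B=49] open={}
Step 3: reserve R2 A 4 -> on_hand[A=41 B=49] avail[A=37 B=49] open={R2}
Step 4: commit R2 -> on_hand[A=37 B=49] avail[A=37 B=49] open={}
Step 5: reserve R3 B 4 -> on_hand[A=37 B=49] avail[A=37 B=45] open={R3}
Step 6: commit R3 -> on_hand[A=37 B=45] avail[A=37 B=45] open={}
Step 7: reserve R4 A 7 -> on_hand[A=37 B=45] avail[A=30 B=45] open={R4}
Step 8: commit R4 -> on_hand[A=30 B=45] avail[A=30 B=45] open={}
Step 9: reserve R5 B 8 -> on_hand[A=30 B=45] avail[A=30 B=37] open={R5}
Step 10: reserve R6 A 7 -> on_hand[A=30 B=45] avail[A=23 B=37] open={R5,R6}
Step 11: commit R6 -> on_hand[A=23 B=45] avail[A=23 B=37] open={R5}
Step 12: reserve R7 B 6 -> on_hand[A=23 B=45] avail[A=23 B=31] open={R5,R7}
Step 13: commit R5 -> on_hand[A=23 B=37] avail[A=23 B=31] open={R7}
Step 14: cancel R7 -> on_hand[A=23 B=37] avail[A=23 B=37] open={}
Step 15: reserve R8 A 6 -> on_hand[A=23 B=37] avail[A=17 B=37] open={R8}
Step 16: reserve R9 A 5 -> on_hand[A=23 B=37] avail[A=12 B=37] open={R8,R9}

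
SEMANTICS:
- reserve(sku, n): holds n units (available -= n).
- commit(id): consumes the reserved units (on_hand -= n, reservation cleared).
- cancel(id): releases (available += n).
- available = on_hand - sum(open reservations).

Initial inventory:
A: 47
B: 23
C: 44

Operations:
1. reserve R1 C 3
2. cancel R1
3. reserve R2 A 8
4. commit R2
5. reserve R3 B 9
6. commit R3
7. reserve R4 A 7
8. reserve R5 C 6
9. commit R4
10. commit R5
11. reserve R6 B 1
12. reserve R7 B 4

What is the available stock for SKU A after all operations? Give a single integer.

Answer: 32

Derivation:
Step 1: reserve R1 C 3 -> on_hand[A=47 B=23 C=44] avail[A=47 B=23 C=41] open={R1}
Step 2: cancel R1 -> on_hand[A=47 B=23 C=44] avail[A=47 B=23 C=44] open={}
Step 3: reserve R2 A 8 -> on_hand[A=47 B=23 C=44] avail[A=39 B=23 C=44] open={R2}
Step 4: commit R2 -> on_hand[A=39 B=23 C=44] avail[A=39 B=23 C=44] open={}
Step 5: reserve R3 B 9 -> on_hand[A=39 B=23 C=44] avail[A=39 B=14 C=44] open={R3}
Step 6: commit R3 -> on_hand[A=39 B=14 C=44] avail[A=39 B=14 C=44] open={}
Step 7: reserve R4 A 7 -> on_hand[A=39 B=14 C=44] avail[A=32 B=14 C=44] open={R4}
Step 8: reserve R5 C 6 -> on_hand[A=39 B=14 C=44] avail[A=32 B=14 C=38] open={R4,R5}
Step 9: commit R4 -> on_hand[A=32 B=14 C=44] avail[A=32 B=14 C=38] open={R5}
Step 10: commit R5 -> on_hand[A=32 B=14 C=38] avail[A=32 B=14 C=38] open={}
Step 11: reserve R6 B 1 -> on_hand[A=32 B=14 C=38] avail[A=32 B=13 C=38] open={R6}
Step 12: reserve R7 B 4 -> on_hand[A=32 B=14 C=38] avail[A=32 B=9 C=38] open={R6,R7}
Final available[A] = 32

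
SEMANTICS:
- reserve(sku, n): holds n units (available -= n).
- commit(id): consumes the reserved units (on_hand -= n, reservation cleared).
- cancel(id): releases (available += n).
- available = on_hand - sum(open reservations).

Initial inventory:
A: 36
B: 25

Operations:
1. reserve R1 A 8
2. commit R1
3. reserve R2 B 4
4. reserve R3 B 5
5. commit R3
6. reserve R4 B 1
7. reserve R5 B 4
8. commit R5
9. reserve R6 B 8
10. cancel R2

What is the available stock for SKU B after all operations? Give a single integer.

Step 1: reserve R1 A 8 -> on_hand[A=36 B=25] avail[A=28 B=25] open={R1}
Step 2: commit R1 -> on_hand[A=28 B=25] avail[A=28 B=25] open={}
Step 3: reserve R2 B 4 -> on_hand[A=28 B=25] avail[A=28 B=21] open={R2}
Step 4: reserve R3 B 5 -> on_hand[A=28 B=25] avail[A=28 B=16] open={R2,R3}
Step 5: commit R3 -> on_hand[A=28 B=20] avail[A=28 B=16] open={R2}
Step 6: reserve R4 B 1 -> on_hand[A=28 B=20] avail[A=28 B=15] open={R2,R4}
Step 7: reserve R5 B 4 -> on_hand[A=28 B=20] avail[A=28 B=11] open={R2,R4,R5}
Step 8: commit R5 -> on_hand[A=28 B=16] avail[A=28 B=11] open={R2,R4}
Step 9: reserve R6 B 8 -> on_hand[A=28 B=16] avail[A=28 B=3] open={R2,R4,R6}
Step 10: cancel R2 -> on_hand[A=28 B=16] avail[A=28 B=7] open={R4,R6}
Final available[B] = 7

Answer: 7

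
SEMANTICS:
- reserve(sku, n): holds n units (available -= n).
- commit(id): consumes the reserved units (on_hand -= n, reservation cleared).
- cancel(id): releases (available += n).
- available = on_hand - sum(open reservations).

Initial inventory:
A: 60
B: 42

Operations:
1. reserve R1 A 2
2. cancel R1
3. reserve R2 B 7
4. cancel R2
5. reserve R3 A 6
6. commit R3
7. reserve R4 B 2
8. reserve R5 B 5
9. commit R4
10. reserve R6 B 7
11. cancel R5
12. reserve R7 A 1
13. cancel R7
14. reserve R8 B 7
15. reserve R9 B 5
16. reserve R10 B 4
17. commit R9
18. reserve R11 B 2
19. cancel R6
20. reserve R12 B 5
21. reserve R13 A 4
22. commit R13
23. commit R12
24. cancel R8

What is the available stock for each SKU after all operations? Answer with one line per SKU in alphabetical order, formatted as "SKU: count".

Step 1: reserve R1 A 2 -> on_hand[A=60 B=42] avail[A=58 B=42] open={R1}
Step 2: cancel R1 -> on_hand[A=60 B=42] avail[A=60 B=42] open={}
Step 3: reserve R2 B 7 -> on_hand[A=60 B=42] avail[A=60 B=35] open={R2}
Step 4: cancel R2 -> on_hand[A=60 B=42] avail[A=60 B=42] open={}
Step 5: reserve R3 A 6 -> on_hand[A=60 B=42] avail[A=54 B=42] open={R3}
Step 6: commit R3 -> on_hand[A=54 B=42] avail[A=54 B=42] open={}
Step 7: reserve R4 B 2 -> on_hand[A=54 B=42] avail[A=54 B=40] open={R4}
Step 8: reserve R5 B 5 -> on_hand[A=54 B=42] avail[A=54 B=35] open={R4,R5}
Step 9: commit R4 -> on_hand[A=54 B=40] avail[A=54 B=35] open={R5}
Step 10: reserve R6 B 7 -> on_hand[A=54 B=40] avail[A=54 B=28] open={R5,R6}
Step 11: cancel R5 -> on_hand[A=54 B=40] avail[A=54 B=33] open={R6}
Step 12: reserve R7 A 1 -> on_hand[A=54 B=40] avail[A=53 B=33] open={R6,R7}
Step 13: cancel R7 -> on_hand[A=54 B=40] avail[A=54 B=33] open={R6}
Step 14: reserve R8 B 7 -> on_hand[A=54 B=40] avail[A=54 B=26] open={R6,R8}
Step 15: reserve R9 B 5 -> on_hand[A=54 B=40] avail[A=54 B=21] open={R6,R8,R9}
Step 16: reserve R10 B 4 -> on_hand[A=54 B=40] avail[A=54 B=17] open={R10,R6,R8,R9}
Step 17: commit R9 -> on_hand[A=54 B=35] avail[A=54 B=17] open={R10,R6,R8}
Step 18: reserve R11 B 2 -> on_hand[A=54 B=35] avail[A=54 B=15] open={R10,R11,R6,R8}
Step 19: cancel R6 -> on_hand[A=54 B=35] avail[A=54 B=22] open={R10,R11,R8}
Step 20: reserve R12 B 5 -> on_hand[A=54 B=35] avail[A=54 B=17] open={R10,R11,R12,R8}
Step 21: reserve R13 A 4 -> on_hand[A=54 B=35] avail[A=50 B=17] open={R10,R11,R12,R13,R8}
Step 22: commit R13 -> on_hand[A=50 B=35] avail[A=50 B=17] open={R10,R11,R12,R8}
Step 23: commit R12 -> on_hand[A=50 B=30] avail[A=50 B=17] open={R10,R11,R8}
Step 24: cancel R8 -> on_hand[A=50 B=30] avail[A=50 B=24] open={R10,R11}

Answer: A: 50
B: 24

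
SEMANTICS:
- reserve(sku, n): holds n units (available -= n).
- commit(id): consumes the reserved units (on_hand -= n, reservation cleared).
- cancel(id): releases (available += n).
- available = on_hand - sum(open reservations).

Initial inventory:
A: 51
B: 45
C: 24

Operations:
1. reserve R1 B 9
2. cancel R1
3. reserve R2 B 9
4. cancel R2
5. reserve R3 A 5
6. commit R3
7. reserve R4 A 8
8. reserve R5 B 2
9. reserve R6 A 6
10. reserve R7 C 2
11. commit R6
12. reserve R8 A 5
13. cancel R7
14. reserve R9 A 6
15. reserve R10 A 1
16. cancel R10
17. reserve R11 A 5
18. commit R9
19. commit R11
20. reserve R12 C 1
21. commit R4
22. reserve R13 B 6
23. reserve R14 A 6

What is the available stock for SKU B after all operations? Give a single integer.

Step 1: reserve R1 B 9 -> on_hand[A=51 B=45 C=24] avail[A=51 B=36 C=24] open={R1}
Step 2: cancel R1 -> on_hand[A=51 B=45 C=24] avail[A=51 B=45 C=24] open={}
Step 3: reserve R2 B 9 -> on_hand[A=51 B=45 C=24] avail[A=51 B=36 C=24] open={R2}
Step 4: cancel R2 -> on_hand[A=51 B=45 C=24] avail[A=51 B=45 C=24] open={}
Step 5: reserve R3 A 5 -> on_hand[A=51 B=45 C=24] avail[A=46 B=45 C=24] open={R3}
Step 6: commit R3 -> on_hand[A=46 B=45 C=24] avail[A=46 B=45 C=24] open={}
Step 7: reserve R4 A 8 -> on_hand[A=46 B=45 C=24] avail[A=38 B=45 C=24] open={R4}
Step 8: reserve R5 B 2 -> on_hand[A=46 B=45 C=24] avail[A=38 B=43 C=24] open={R4,R5}
Step 9: reserve R6 A 6 -> on_hand[A=46 B=45 C=24] avail[A=32 B=43 C=24] open={R4,R5,R6}
Step 10: reserve R7 C 2 -> on_hand[A=46 B=45 C=24] avail[A=32 B=43 C=22] open={R4,R5,R6,R7}
Step 11: commit R6 -> on_hand[A=40 B=45 C=24] avail[A=32 B=43 C=22] open={R4,R5,R7}
Step 12: reserve R8 A 5 -> on_hand[A=40 B=45 C=24] avail[A=27 B=43 C=22] open={R4,R5,R7,R8}
Step 13: cancel R7 -> on_hand[A=40 B=45 C=24] avail[A=27 B=43 C=24] open={R4,R5,R8}
Step 14: reserve R9 A 6 -> on_hand[A=40 B=45 C=24] avail[A=21 B=43 C=24] open={R4,R5,R8,R9}
Step 15: reserve R10 A 1 -> on_hand[A=40 B=45 C=24] avail[A=20 B=43 C=24] open={R10,R4,R5,R8,R9}
Step 16: cancel R10 -> on_hand[A=40 B=45 C=24] avail[A=21 B=43 C=24] open={R4,R5,R8,R9}
Step 17: reserve R11 A 5 -> on_hand[A=40 B=45 C=24] avail[A=16 B=43 C=24] open={R11,R4,R5,R8,R9}
Step 18: commit R9 -> on_hand[A=34 B=45 C=24] avail[A=16 B=43 C=24] open={R11,R4,R5,R8}
Step 19: commit R11 -> on_hand[A=29 B=45 C=24] avail[A=16 B=43 C=24] open={R4,R5,R8}
Step 20: reserve R12 C 1 -> on_hand[A=29 B=45 C=24] avail[A=16 B=43 C=23] open={R12,R4,R5,R8}
Step 21: commit R4 -> on_hand[A=21 B=45 C=24] avail[A=16 B=43 C=23] open={R12,R5,R8}
Step 22: reserve R13 B 6 -> on_hand[A=21 B=45 C=24] avail[A=16 B=37 C=23] open={R12,R13,R5,R8}
Step 23: reserve R14 A 6 -> on_hand[A=21 B=45 C=24] avail[A=10 B=37 C=23] open={R12,R13,R14,R5,R8}
Final available[B] = 37

Answer: 37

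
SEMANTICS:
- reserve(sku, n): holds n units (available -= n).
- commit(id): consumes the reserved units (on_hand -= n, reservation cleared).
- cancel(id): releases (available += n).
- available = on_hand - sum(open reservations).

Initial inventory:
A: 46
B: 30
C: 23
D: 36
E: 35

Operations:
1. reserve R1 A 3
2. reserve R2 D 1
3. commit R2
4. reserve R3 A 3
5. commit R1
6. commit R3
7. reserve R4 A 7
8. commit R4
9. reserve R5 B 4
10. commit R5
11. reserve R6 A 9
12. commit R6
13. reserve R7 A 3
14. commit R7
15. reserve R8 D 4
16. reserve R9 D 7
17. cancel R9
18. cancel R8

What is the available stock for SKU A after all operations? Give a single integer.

Answer: 21

Derivation:
Step 1: reserve R1 A 3 -> on_hand[A=46 B=30 C=23 D=36 E=35] avail[A=43 B=30 C=23 D=36 E=35] open={R1}
Step 2: reserve R2 D 1 -> on_hand[A=46 B=30 C=23 D=36 E=35] avail[A=43 B=30 C=23 D=35 E=35] open={R1,R2}
Step 3: commit R2 -> on_hand[A=46 B=30 C=23 D=35 E=35] avail[A=43 B=30 C=23 D=35 E=35] open={R1}
Step 4: reserve R3 A 3 -> on_hand[A=46 B=30 C=23 D=35 E=35] avail[A=40 B=30 C=23 D=35 E=35] open={R1,R3}
Step 5: commit R1 -> on_hand[A=43 B=30 C=23 D=35 E=35] avail[A=40 B=30 C=23 D=35 E=35] open={R3}
Step 6: commit R3 -> on_hand[A=40 B=30 C=23 D=35 E=35] avail[A=40 B=30 C=23 D=35 E=35] open={}
Step 7: reserve R4 A 7 -> on_hand[A=40 B=30 C=23 D=35 E=35] avail[A=33 B=30 C=23 D=35 E=35] open={R4}
Step 8: commit R4 -> on_hand[A=33 B=30 C=23 D=35 E=35] avail[A=33 B=30 C=23 D=35 E=35] open={}
Step 9: reserve R5 B 4 -> on_hand[A=33 B=30 C=23 D=35 E=35] avail[A=33 B=26 C=23 D=35 E=35] open={R5}
Step 10: commit R5 -> on_hand[A=33 B=26 C=23 D=35 E=35] avail[A=33 B=26 C=23 D=35 E=35] open={}
Step 11: reserve R6 A 9 -> on_hand[A=33 B=26 C=23 D=35 E=35] avail[A=24 B=26 C=23 D=35 E=35] open={R6}
Step 12: commit R6 -> on_hand[A=24 B=26 C=23 D=35 E=35] avail[A=24 B=26 C=23 D=35 E=35] open={}
Step 13: reserve R7 A 3 -> on_hand[A=24 B=26 C=23 D=35 E=35] avail[A=21 B=26 C=23 D=35 E=35] open={R7}
Step 14: commit R7 -> on_hand[A=21 B=26 C=23 D=35 E=35] avail[A=21 B=26 C=23 D=35 E=35] open={}
Step 15: reserve R8 D 4 -> on_hand[A=21 B=26 C=23 D=35 E=35] avail[A=21 B=26 C=23 D=31 E=35] open={R8}
Step 16: reserve R9 D 7 -> on_hand[A=21 B=26 C=23 D=35 E=35] avail[A=21 B=26 C=23 D=24 E=35] open={R8,R9}
Step 17: cancel R9 -> on_hand[A=21 B=26 C=23 D=35 E=35] avail[A=21 B=26 C=23 D=31 E=35] open={R8}
Step 18: cancel R8 -> on_hand[A=21 B=26 C=23 D=35 E=35] avail[A=21 B=26 C=23 D=35 E=35] open={}
Final available[A] = 21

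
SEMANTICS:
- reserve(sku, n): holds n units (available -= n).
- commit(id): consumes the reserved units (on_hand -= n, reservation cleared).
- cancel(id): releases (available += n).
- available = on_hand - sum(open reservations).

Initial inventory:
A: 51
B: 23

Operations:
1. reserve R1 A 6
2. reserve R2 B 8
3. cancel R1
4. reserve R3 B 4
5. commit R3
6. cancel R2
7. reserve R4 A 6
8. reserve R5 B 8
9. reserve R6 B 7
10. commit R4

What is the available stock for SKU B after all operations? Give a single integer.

Answer: 4

Derivation:
Step 1: reserve R1 A 6 -> on_hand[A=51 B=23] avail[A=45 B=23] open={R1}
Step 2: reserve R2 B 8 -> on_hand[A=51 B=23] avail[A=45 B=15] open={R1,R2}
Step 3: cancel R1 -> on_hand[A=51 B=23] avail[A=51 B=15] open={R2}
Step 4: reserve R3 B 4 -> on_hand[A=51 B=23] avail[A=51 B=11] open={R2,R3}
Step 5: commit R3 -> on_hand[A=51 B=19] avail[A=51 B=11] open={R2}
Step 6: cancel R2 -> on_hand[A=51 B=19] avail[A=51 B=19] open={}
Step 7: reserve R4 A 6 -> on_hand[A=51 B=19] avail[A=45 B=19] open={R4}
Step 8: reserve R5 B 8 -> on_hand[A=51 B=19] avail[A=45 B=11] open={R4,R5}
Step 9: reserve R6 B 7 -> on_hand[A=51 B=19] avail[A=45 B=4] open={R4,R5,R6}
Step 10: commit R4 -> on_hand[A=45 B=19] avail[A=45 B=4] open={R5,R6}
Final available[B] = 4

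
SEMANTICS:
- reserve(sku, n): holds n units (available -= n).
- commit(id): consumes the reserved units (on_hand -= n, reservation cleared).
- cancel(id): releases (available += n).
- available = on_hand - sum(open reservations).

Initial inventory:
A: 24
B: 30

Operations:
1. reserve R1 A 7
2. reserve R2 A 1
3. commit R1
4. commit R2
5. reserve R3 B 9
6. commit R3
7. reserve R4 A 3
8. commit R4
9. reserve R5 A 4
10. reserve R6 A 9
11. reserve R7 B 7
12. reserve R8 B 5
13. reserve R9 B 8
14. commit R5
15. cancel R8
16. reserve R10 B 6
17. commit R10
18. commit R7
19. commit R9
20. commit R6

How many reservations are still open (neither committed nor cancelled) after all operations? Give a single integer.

Step 1: reserve R1 A 7 -> on_hand[A=24 B=30] avail[A=17 B=30] open={R1}
Step 2: reserve R2 A 1 -> on_hand[A=24 B=30] avail[A=16 B=30] open={R1,R2}
Step 3: commit R1 -> on_hand[A=17 B=30] avail[A=16 B=30] open={R2}
Step 4: commit R2 -> on_hand[A=16 B=30] avail[A=16 B=30] open={}
Step 5: reserve R3 B 9 -> on_hand[A=16 B=30] avail[A=16 B=21] open={R3}
Step 6: commit R3 -> on_hand[A=16 B=21] avail[A=16 B=21] open={}
Step 7: reserve R4 A 3 -> on_hand[A=16 B=21] avail[A=13 B=21] open={R4}
Step 8: commit R4 -> on_hand[A=13 B=21] avail[A=13 B=21] open={}
Step 9: reserve R5 A 4 -> on_hand[A=13 B=21] avail[A=9 B=21] open={R5}
Step 10: reserve R6 A 9 -> on_hand[A=13 B=21] avail[A=0 B=21] open={R5,R6}
Step 11: reserve R7 B 7 -> on_hand[A=13 B=21] avail[A=0 B=14] open={R5,R6,R7}
Step 12: reserve R8 B 5 -> on_hand[A=13 B=21] avail[A=0 B=9] open={R5,R6,R7,R8}
Step 13: reserve R9 B 8 -> on_hand[A=13 B=21] avail[A=0 B=1] open={R5,R6,R7,R8,R9}
Step 14: commit R5 -> on_hand[A=9 B=21] avail[A=0 B=1] open={R6,R7,R8,R9}
Step 15: cancel R8 -> on_hand[A=9 B=21] avail[A=0 B=6] open={R6,R7,R9}
Step 16: reserve R10 B 6 -> on_hand[A=9 B=21] avail[A=0 B=0] open={R10,R6,R7,R9}
Step 17: commit R10 -> on_hand[A=9 B=15] avail[A=0 B=0] open={R6,R7,R9}
Step 18: commit R7 -> on_hand[A=9 B=8] avail[A=0 B=0] open={R6,R9}
Step 19: commit R9 -> on_hand[A=9 B=0] avail[A=0 B=0] open={R6}
Step 20: commit R6 -> on_hand[A=0 B=0] avail[A=0 B=0] open={}
Open reservations: [] -> 0

Answer: 0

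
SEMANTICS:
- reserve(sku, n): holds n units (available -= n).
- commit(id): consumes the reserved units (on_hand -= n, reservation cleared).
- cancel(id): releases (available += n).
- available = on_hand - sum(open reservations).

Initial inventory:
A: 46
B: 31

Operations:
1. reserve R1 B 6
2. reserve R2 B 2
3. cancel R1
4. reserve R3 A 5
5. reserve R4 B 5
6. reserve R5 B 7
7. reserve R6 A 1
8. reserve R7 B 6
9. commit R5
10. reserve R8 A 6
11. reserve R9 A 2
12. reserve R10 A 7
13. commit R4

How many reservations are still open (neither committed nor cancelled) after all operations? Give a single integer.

Step 1: reserve R1 B 6 -> on_hand[A=46 B=31] avail[A=46 B=25] open={R1}
Step 2: reserve R2 B 2 -> on_hand[A=46 B=31] avail[A=46 B=23] open={R1,R2}
Step 3: cancel R1 -> on_hand[A=46 B=31] avail[A=46 B=29] open={R2}
Step 4: reserve R3 A 5 -> on_hand[A=46 B=31] avail[A=41 B=29] open={R2,R3}
Step 5: reserve R4 B 5 -> on_hand[A=46 B=31] avail[A=41 B=24] open={R2,R3,R4}
Step 6: reserve R5 B 7 -> on_hand[A=46 B=31] avail[A=41 B=17] open={R2,R3,R4,R5}
Step 7: reserve R6 A 1 -> on_hand[A=46 B=31] avail[A=40 B=17] open={R2,R3,R4,R5,R6}
Step 8: reserve R7 B 6 -> on_hand[A=46 B=31] avail[A=40 B=11] open={R2,R3,R4,R5,R6,R7}
Step 9: commit R5 -> on_hand[A=46 B=24] avail[A=40 B=11] open={R2,R3,R4,R6,R7}
Step 10: reserve R8 A 6 -> on_hand[A=46 B=24] avail[A=34 B=11] open={R2,R3,R4,R6,R7,R8}
Step 11: reserve R9 A 2 -> on_hand[A=46 B=24] avail[A=32 B=11] open={R2,R3,R4,R6,R7,R8,R9}
Step 12: reserve R10 A 7 -> on_hand[A=46 B=24] avail[A=25 B=11] open={R10,R2,R3,R4,R6,R7,R8,R9}
Step 13: commit R4 -> on_hand[A=46 B=19] avail[A=25 B=11] open={R10,R2,R3,R6,R7,R8,R9}
Open reservations: ['R10', 'R2', 'R3', 'R6', 'R7', 'R8', 'R9'] -> 7

Answer: 7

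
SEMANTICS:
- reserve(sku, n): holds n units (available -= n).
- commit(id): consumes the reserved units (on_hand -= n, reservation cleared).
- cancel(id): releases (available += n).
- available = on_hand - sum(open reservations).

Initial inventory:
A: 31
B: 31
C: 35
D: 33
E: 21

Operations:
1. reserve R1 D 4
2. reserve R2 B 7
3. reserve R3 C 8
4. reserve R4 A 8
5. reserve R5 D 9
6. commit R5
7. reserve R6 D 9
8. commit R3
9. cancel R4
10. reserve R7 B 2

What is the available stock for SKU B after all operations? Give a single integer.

Step 1: reserve R1 D 4 -> on_hand[A=31 B=31 C=35 D=33 E=21] avail[A=31 B=31 C=35 D=29 E=21] open={R1}
Step 2: reserve R2 B 7 -> on_hand[A=31 B=31 C=35 D=33 E=21] avail[A=31 B=24 C=35 D=29 E=21] open={R1,R2}
Step 3: reserve R3 C 8 -> on_hand[A=31 B=31 C=35 D=33 E=21] avail[A=31 B=24 C=27 D=29 E=21] open={R1,R2,R3}
Step 4: reserve R4 A 8 -> on_hand[A=31 B=31 C=35 D=33 E=21] avail[A=23 B=24 C=27 D=29 E=21] open={R1,R2,R3,R4}
Step 5: reserve R5 D 9 -> on_hand[A=31 B=31 C=35 D=33 E=21] avail[A=23 B=24 C=27 D=20 E=21] open={R1,R2,R3,R4,R5}
Step 6: commit R5 -> on_hand[A=31 B=31 C=35 D=24 E=21] avail[A=23 B=24 C=27 D=20 E=21] open={R1,R2,R3,R4}
Step 7: reserve R6 D 9 -> on_hand[A=31 B=31 C=35 D=24 E=21] avail[A=23 B=24 C=27 D=11 E=21] open={R1,R2,R3,R4,R6}
Step 8: commit R3 -> on_hand[A=31 B=31 C=27 D=24 E=21] avail[A=23 B=24 C=27 D=11 E=21] open={R1,R2,R4,R6}
Step 9: cancel R4 -> on_hand[A=31 B=31 C=27 D=24 E=21] avail[A=31 B=24 C=27 D=11 E=21] open={R1,R2,R6}
Step 10: reserve R7 B 2 -> on_hand[A=31 B=31 C=27 D=24 E=21] avail[A=31 B=22 C=27 D=11 E=21] open={R1,R2,R6,R7}
Final available[B] = 22

Answer: 22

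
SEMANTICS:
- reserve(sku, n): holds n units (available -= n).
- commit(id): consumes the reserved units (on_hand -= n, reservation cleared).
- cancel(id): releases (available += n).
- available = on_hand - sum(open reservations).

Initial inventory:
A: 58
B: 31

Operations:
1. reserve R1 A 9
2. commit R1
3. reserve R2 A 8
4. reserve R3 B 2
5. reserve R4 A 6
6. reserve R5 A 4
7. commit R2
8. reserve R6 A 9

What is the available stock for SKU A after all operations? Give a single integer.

Answer: 22

Derivation:
Step 1: reserve R1 A 9 -> on_hand[A=58 B=31] avail[A=49 B=31] open={R1}
Step 2: commit R1 -> on_hand[A=49 B=31] avail[A=49 B=31] open={}
Step 3: reserve R2 A 8 -> on_hand[A=49 B=31] avail[A=41 B=31] open={R2}
Step 4: reserve R3 B 2 -> on_hand[A=49 B=31] avail[A=41 B=29] open={R2,R3}
Step 5: reserve R4 A 6 -> on_hand[A=49 B=31] avail[A=35 B=29] open={R2,R3,R4}
Step 6: reserve R5 A 4 -> on_hand[A=49 B=31] avail[A=31 B=29] open={R2,R3,R4,R5}
Step 7: commit R2 -> on_hand[A=41 B=31] avail[A=31 B=29] open={R3,R4,R5}
Step 8: reserve R6 A 9 -> on_hand[A=41 B=31] avail[A=22 B=29] open={R3,R4,R5,R6}
Final available[A] = 22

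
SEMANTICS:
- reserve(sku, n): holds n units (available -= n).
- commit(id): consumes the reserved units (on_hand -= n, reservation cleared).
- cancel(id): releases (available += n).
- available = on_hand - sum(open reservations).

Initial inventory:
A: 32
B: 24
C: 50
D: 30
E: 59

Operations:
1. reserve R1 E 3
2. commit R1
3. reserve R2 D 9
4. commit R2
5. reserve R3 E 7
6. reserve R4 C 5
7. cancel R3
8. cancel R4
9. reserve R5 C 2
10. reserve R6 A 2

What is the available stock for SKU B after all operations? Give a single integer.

Step 1: reserve R1 E 3 -> on_hand[A=32 B=24 C=50 D=30 E=59] avail[A=32 B=24 C=50 D=30 E=56] open={R1}
Step 2: commit R1 -> on_hand[A=32 B=24 C=50 D=30 E=56] avail[A=32 B=24 C=50 D=30 E=56] open={}
Step 3: reserve R2 D 9 -> on_hand[A=32 B=24 C=50 D=30 E=56] avail[A=32 B=24 C=50 D=21 E=56] open={R2}
Step 4: commit R2 -> on_hand[A=32 B=24 C=50 D=21 E=56] avail[A=32 B=24 C=50 D=21 E=56] open={}
Step 5: reserve R3 E 7 -> on_hand[A=32 B=24 C=50 D=21 E=56] avail[A=32 B=24 C=50 D=21 E=49] open={R3}
Step 6: reserve R4 C 5 -> on_hand[A=32 B=24 C=50 D=21 E=56] avail[A=32 B=24 C=45 D=21 E=49] open={R3,R4}
Step 7: cancel R3 -> on_hand[A=32 B=24 C=50 D=21 E=56] avail[A=32 B=24 C=45 D=21 E=56] open={R4}
Step 8: cancel R4 -> on_hand[A=32 B=24 C=50 D=21 E=56] avail[A=32 B=24 C=50 D=21 E=56] open={}
Step 9: reserve R5 C 2 -> on_hand[A=32 B=24 C=50 D=21 E=56] avail[A=32 B=24 C=48 D=21 E=56] open={R5}
Step 10: reserve R6 A 2 -> on_hand[A=32 B=24 C=50 D=21 E=56] avail[A=30 B=24 C=48 D=21 E=56] open={R5,R6}
Final available[B] = 24

Answer: 24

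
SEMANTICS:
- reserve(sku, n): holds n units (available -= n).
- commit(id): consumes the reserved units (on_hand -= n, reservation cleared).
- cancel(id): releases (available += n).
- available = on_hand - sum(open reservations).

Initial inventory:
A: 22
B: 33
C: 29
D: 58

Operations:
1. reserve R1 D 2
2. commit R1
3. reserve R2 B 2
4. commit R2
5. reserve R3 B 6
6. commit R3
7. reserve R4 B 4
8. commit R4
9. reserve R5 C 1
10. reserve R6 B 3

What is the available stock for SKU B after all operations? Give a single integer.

Answer: 18

Derivation:
Step 1: reserve R1 D 2 -> on_hand[A=22 B=33 C=29 D=58] avail[A=22 B=33 C=29 D=56] open={R1}
Step 2: commit R1 -> on_hand[A=22 B=33 C=29 D=56] avail[A=22 B=33 C=29 D=56] open={}
Step 3: reserve R2 B 2 -> on_hand[A=22 B=33 C=29 D=56] avail[A=22 B=31 C=29 D=56] open={R2}
Step 4: commit R2 -> on_hand[A=22 B=31 C=29 D=56] avail[A=22 B=31 C=29 D=56] open={}
Step 5: reserve R3 B 6 -> on_hand[A=22 B=31 C=29 D=56] avail[A=22 B=25 C=29 D=56] open={R3}
Step 6: commit R3 -> on_hand[A=22 B=25 C=29 D=56] avail[A=22 B=25 C=29 D=56] open={}
Step 7: reserve R4 B 4 -> on_hand[A=22 B=25 C=29 D=56] avail[A=22 B=21 C=29 D=56] open={R4}
Step 8: commit R4 -> on_hand[A=22 B=21 C=29 D=56] avail[A=22 B=21 C=29 D=56] open={}
Step 9: reserve R5 C 1 -> on_hand[A=22 B=21 C=29 D=56] avail[A=22 B=21 C=28 D=56] open={R5}
Step 10: reserve R6 B 3 -> on_hand[A=22 B=21 C=29 D=56] avail[A=22 B=18 C=28 D=56] open={R5,R6}
Final available[B] = 18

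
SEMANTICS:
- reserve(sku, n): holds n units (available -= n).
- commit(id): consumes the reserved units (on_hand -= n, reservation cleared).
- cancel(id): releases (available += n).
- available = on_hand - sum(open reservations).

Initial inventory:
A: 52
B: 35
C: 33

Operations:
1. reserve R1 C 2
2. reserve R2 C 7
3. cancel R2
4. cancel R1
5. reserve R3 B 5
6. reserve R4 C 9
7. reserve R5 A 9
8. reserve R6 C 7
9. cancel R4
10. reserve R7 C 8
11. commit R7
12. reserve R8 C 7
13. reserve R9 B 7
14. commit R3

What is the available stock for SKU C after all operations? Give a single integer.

Step 1: reserve R1 C 2 -> on_hand[A=52 B=35 C=33] avail[A=52 B=35 C=31] open={R1}
Step 2: reserve R2 C 7 -> on_hand[A=52 B=35 C=33] avail[A=52 B=35 C=24] open={R1,R2}
Step 3: cancel R2 -> on_hand[A=52 B=35 C=33] avail[A=52 B=35 C=31] open={R1}
Step 4: cancel R1 -> on_hand[A=52 B=35 C=33] avail[A=52 B=35 C=33] open={}
Step 5: reserve R3 B 5 -> on_hand[A=52 B=35 C=33] avail[A=52 B=30 C=33] open={R3}
Step 6: reserve R4 C 9 -> on_hand[A=52 B=35 C=33] avail[A=52 B=30 C=24] open={R3,R4}
Step 7: reserve R5 A 9 -> on_hand[A=52 B=35 C=33] avail[A=43 B=30 C=24] open={R3,R4,R5}
Step 8: reserve R6 C 7 -> on_hand[A=52 B=35 C=33] avail[A=43 B=30 C=17] open={R3,R4,R5,R6}
Step 9: cancel R4 -> on_hand[A=52 B=35 C=33] avail[A=43 B=30 C=26] open={R3,R5,R6}
Step 10: reserve R7 C 8 -> on_hand[A=52 B=35 C=33] avail[A=43 B=30 C=18] open={R3,R5,R6,R7}
Step 11: commit R7 -> on_hand[A=52 B=35 C=25] avail[A=43 B=30 C=18] open={R3,R5,R6}
Step 12: reserve R8 C 7 -> on_hand[A=52 B=35 C=25] avail[A=43 B=30 C=11] open={R3,R5,R6,R8}
Step 13: reserve R9 B 7 -> on_hand[A=52 B=35 C=25] avail[A=43 B=23 C=11] open={R3,R5,R6,R8,R9}
Step 14: commit R3 -> on_hand[A=52 B=30 C=25] avail[A=43 B=23 C=11] open={R5,R6,R8,R9}
Final available[C] = 11

Answer: 11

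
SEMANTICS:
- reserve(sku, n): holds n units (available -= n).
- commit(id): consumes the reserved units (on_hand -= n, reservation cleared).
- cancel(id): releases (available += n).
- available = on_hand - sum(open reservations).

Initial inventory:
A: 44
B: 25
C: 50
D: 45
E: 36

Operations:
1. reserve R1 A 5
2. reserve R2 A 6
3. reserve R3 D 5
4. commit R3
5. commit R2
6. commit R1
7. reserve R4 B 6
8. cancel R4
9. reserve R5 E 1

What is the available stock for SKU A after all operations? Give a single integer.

Step 1: reserve R1 A 5 -> on_hand[A=44 B=25 C=50 D=45 E=36] avail[A=39 B=25 C=50 D=45 E=36] open={R1}
Step 2: reserve R2 A 6 -> on_hand[A=44 B=25 C=50 D=45 E=36] avail[A=33 B=25 C=50 D=45 E=36] open={R1,R2}
Step 3: reserve R3 D 5 -> on_hand[A=44 B=25 C=50 D=45 E=36] avail[A=33 B=25 C=50 D=40 E=36] open={R1,R2,R3}
Step 4: commit R3 -> on_hand[A=44 B=25 C=50 D=40 E=36] avail[A=33 B=25 C=50 D=40 E=36] open={R1,R2}
Step 5: commit R2 -> on_hand[A=38 B=25 C=50 D=40 E=36] avail[A=33 B=25 C=50 D=40 E=36] open={R1}
Step 6: commit R1 -> on_hand[A=33 B=25 C=50 D=40 E=36] avail[A=33 B=25 C=50 D=40 E=36] open={}
Step 7: reserve R4 B 6 -> on_hand[A=33 B=25 C=50 D=40 E=36] avail[A=33 B=19 C=50 D=40 E=36] open={R4}
Step 8: cancel R4 -> on_hand[A=33 B=25 C=50 D=40 E=36] avail[A=33 B=25 C=50 D=40 E=36] open={}
Step 9: reserve R5 E 1 -> on_hand[A=33 B=25 C=50 D=40 E=36] avail[A=33 B=25 C=50 D=40 E=35] open={R5}
Final available[A] = 33

Answer: 33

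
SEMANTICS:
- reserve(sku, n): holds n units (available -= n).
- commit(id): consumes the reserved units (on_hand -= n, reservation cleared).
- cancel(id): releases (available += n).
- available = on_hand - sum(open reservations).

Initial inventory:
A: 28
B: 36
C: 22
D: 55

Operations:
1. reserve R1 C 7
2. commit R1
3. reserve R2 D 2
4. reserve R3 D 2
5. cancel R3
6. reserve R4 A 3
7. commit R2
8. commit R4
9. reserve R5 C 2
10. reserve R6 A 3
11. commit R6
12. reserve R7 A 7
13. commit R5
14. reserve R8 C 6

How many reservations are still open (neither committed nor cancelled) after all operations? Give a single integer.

Answer: 2

Derivation:
Step 1: reserve R1 C 7 -> on_hand[A=28 B=36 C=22 D=55] avail[A=28 B=36 C=15 D=55] open={R1}
Step 2: commit R1 -> on_hand[A=28 B=36 C=15 D=55] avail[A=28 B=36 C=15 D=55] open={}
Step 3: reserve R2 D 2 -> on_hand[A=28 B=36 C=15 D=55] avail[A=28 B=36 C=15 D=53] open={R2}
Step 4: reserve R3 D 2 -> on_hand[A=28 B=36 C=15 D=55] avail[A=28 B=36 C=15 D=51] open={R2,R3}
Step 5: cancel R3 -> on_hand[A=28 B=36 C=15 D=55] avail[A=28 B=36 C=15 D=53] open={R2}
Step 6: reserve R4 A 3 -> on_hand[A=28 B=36 C=15 D=55] avail[A=25 B=36 C=15 D=53] open={R2,R4}
Step 7: commit R2 -> on_hand[A=28 B=36 C=15 D=53] avail[A=25 B=36 C=15 D=53] open={R4}
Step 8: commit R4 -> on_hand[A=25 B=36 C=15 D=53] avail[A=25 B=36 C=15 D=53] open={}
Step 9: reserve R5 C 2 -> on_hand[A=25 B=36 C=15 D=53] avail[A=25 B=36 C=13 D=53] open={R5}
Step 10: reserve R6 A 3 -> on_hand[A=25 B=36 C=15 D=53] avail[A=22 B=36 C=13 D=53] open={R5,R6}
Step 11: commit R6 -> on_hand[A=22 B=36 C=15 D=53] avail[A=22 B=36 C=13 D=53] open={R5}
Step 12: reserve R7 A 7 -> on_hand[A=22 B=36 C=15 D=53] avail[A=15 B=36 C=13 D=53] open={R5,R7}
Step 13: commit R5 -> on_hand[A=22 B=36 C=13 D=53] avail[A=15 B=36 C=13 D=53] open={R7}
Step 14: reserve R8 C 6 -> on_hand[A=22 B=36 C=13 D=53] avail[A=15 B=36 C=7 D=53] open={R7,R8}
Open reservations: ['R7', 'R8'] -> 2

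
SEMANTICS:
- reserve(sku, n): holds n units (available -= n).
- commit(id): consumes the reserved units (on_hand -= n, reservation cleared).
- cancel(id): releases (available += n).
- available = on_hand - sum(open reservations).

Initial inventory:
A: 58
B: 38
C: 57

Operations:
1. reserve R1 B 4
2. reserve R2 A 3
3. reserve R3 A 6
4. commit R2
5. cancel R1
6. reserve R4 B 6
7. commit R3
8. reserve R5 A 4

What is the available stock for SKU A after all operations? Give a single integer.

Step 1: reserve R1 B 4 -> on_hand[A=58 B=38 C=57] avail[A=58 B=34 C=57] open={R1}
Step 2: reserve R2 A 3 -> on_hand[A=58 B=38 C=57] avail[A=55 B=34 C=57] open={R1,R2}
Step 3: reserve R3 A 6 -> on_hand[A=58 B=38 C=57] avail[A=49 B=34 C=57] open={R1,R2,R3}
Step 4: commit R2 -> on_hand[A=55 B=38 C=57] avail[A=49 B=34 C=57] open={R1,R3}
Step 5: cancel R1 -> on_hand[A=55 B=38 C=57] avail[A=49 B=38 C=57] open={R3}
Step 6: reserve R4 B 6 -> on_hand[A=55 B=38 C=57] avail[A=49 B=32 C=57] open={R3,R4}
Step 7: commit R3 -> on_hand[A=49 B=38 C=57] avail[A=49 B=32 C=57] open={R4}
Step 8: reserve R5 A 4 -> on_hand[A=49 B=38 C=57] avail[A=45 B=32 C=57] open={R4,R5}
Final available[A] = 45

Answer: 45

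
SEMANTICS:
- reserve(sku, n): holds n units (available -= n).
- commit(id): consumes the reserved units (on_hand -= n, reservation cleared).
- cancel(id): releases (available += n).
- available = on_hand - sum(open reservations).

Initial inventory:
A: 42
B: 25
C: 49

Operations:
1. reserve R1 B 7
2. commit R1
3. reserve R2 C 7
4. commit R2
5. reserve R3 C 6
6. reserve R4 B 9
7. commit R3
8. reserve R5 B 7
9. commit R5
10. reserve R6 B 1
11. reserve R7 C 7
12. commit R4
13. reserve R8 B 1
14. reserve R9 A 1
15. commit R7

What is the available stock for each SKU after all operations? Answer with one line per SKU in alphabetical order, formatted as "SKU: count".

Answer: A: 41
B: 0
C: 29

Derivation:
Step 1: reserve R1 B 7 -> on_hand[A=42 B=25 C=49] avail[A=42 B=18 C=49] open={R1}
Step 2: commit R1 -> on_hand[A=42 B=18 C=49] avail[A=42 B=18 C=49] open={}
Step 3: reserve R2 C 7 -> on_hand[A=42 B=18 C=49] avail[A=42 B=18 C=42] open={R2}
Step 4: commit R2 -> on_hand[A=42 B=18 C=42] avail[A=42 B=18 C=42] open={}
Step 5: reserve R3 C 6 -> on_hand[A=42 B=18 C=42] avail[A=42 B=18 C=36] open={R3}
Step 6: reserve R4 B 9 -> on_hand[A=42 B=18 C=42] avail[A=42 B=9 C=36] open={R3,R4}
Step 7: commit R3 -> on_hand[A=42 B=18 C=36] avail[A=42 B=9 C=36] open={R4}
Step 8: reserve R5 B 7 -> on_hand[A=42 B=18 C=36] avail[A=42 B=2 C=36] open={R4,R5}
Step 9: commit R5 -> on_hand[A=42 B=11 C=36] avail[A=42 B=2 C=36] open={R4}
Step 10: reserve R6 B 1 -> on_hand[A=42 B=11 C=36] avail[A=42 B=1 C=36] open={R4,R6}
Step 11: reserve R7 C 7 -> on_hand[A=42 B=11 C=36] avail[A=42 B=1 C=29] open={R4,R6,R7}
Step 12: commit R4 -> on_hand[A=42 B=2 C=36] avail[A=42 B=1 C=29] open={R6,R7}
Step 13: reserve R8 B 1 -> on_hand[A=42 B=2 C=36] avail[A=42 B=0 C=29] open={R6,R7,R8}
Step 14: reserve R9 A 1 -> on_hand[A=42 B=2 C=36] avail[A=41 B=0 C=29] open={R6,R7,R8,R9}
Step 15: commit R7 -> on_hand[A=42 B=2 C=29] avail[A=41 B=0 C=29] open={R6,R8,R9}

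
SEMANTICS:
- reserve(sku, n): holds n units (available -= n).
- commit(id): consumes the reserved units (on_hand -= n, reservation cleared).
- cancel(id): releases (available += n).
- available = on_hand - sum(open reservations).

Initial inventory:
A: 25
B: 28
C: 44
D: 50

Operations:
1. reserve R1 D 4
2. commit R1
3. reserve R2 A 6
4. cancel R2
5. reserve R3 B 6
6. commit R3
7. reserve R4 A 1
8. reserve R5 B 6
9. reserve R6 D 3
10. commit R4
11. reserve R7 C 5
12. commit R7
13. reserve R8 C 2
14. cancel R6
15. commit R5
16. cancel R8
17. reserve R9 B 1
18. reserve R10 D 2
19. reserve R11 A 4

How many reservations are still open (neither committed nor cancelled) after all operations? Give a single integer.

Step 1: reserve R1 D 4 -> on_hand[A=25 B=28 C=44 D=50] avail[A=25 B=28 C=44 D=46] open={R1}
Step 2: commit R1 -> on_hand[A=25 B=28 C=44 D=46] avail[A=25 B=28 C=44 D=46] open={}
Step 3: reserve R2 A 6 -> on_hand[A=25 B=28 C=44 D=46] avail[A=19 B=28 C=44 D=46] open={R2}
Step 4: cancel R2 -> on_hand[A=25 B=28 C=44 D=46] avail[A=25 B=28 C=44 D=46] open={}
Step 5: reserve R3 B 6 -> on_hand[A=25 B=28 C=44 D=46] avail[A=25 B=22 C=44 D=46] open={R3}
Step 6: commit R3 -> on_hand[A=25 B=22 C=44 D=46] avail[A=25 B=22 C=44 D=46] open={}
Step 7: reserve R4 A 1 -> on_hand[A=25 B=22 C=44 D=46] avail[A=24 B=22 C=44 D=46] open={R4}
Step 8: reserve R5 B 6 -> on_hand[A=25 B=22 C=44 D=46] avail[A=24 B=16 C=44 D=46] open={R4,R5}
Step 9: reserve R6 D 3 -> on_hand[A=25 B=22 C=44 D=46] avail[A=24 B=16 C=44 D=43] open={R4,R5,R6}
Step 10: commit R4 -> on_hand[A=24 B=22 C=44 D=46] avail[A=24 B=16 C=44 D=43] open={R5,R6}
Step 11: reserve R7 C 5 -> on_hand[A=24 B=22 C=44 D=46] avail[A=24 B=16 C=39 D=43] open={R5,R6,R7}
Step 12: commit R7 -> on_hand[A=24 B=22 C=39 D=46] avail[A=24 B=16 C=39 D=43] open={R5,R6}
Step 13: reserve R8 C 2 -> on_hand[A=24 B=22 C=39 D=46] avail[A=24 B=16 C=37 D=43] open={R5,R6,R8}
Step 14: cancel R6 -> on_hand[A=24 B=22 C=39 D=46] avail[A=24 B=16 C=37 D=46] open={R5,R8}
Step 15: commit R5 -> on_hand[A=24 B=16 C=39 D=46] avail[A=24 B=16 C=37 D=46] open={R8}
Step 16: cancel R8 -> on_hand[A=24 B=16 C=39 D=46] avail[A=24 B=16 C=39 D=46] open={}
Step 17: reserve R9 B 1 -> on_hand[A=24 B=16 C=39 D=46] avail[A=24 B=15 C=39 D=46] open={R9}
Step 18: reserve R10 D 2 -> on_hand[A=24 B=16 C=39 D=46] avail[A=24 B=15 C=39 D=44] open={R10,R9}
Step 19: reserve R11 A 4 -> on_hand[A=24 B=16 C=39 D=46] avail[A=20 B=15 C=39 D=44] open={R10,R11,R9}
Open reservations: ['R10', 'R11', 'R9'] -> 3

Answer: 3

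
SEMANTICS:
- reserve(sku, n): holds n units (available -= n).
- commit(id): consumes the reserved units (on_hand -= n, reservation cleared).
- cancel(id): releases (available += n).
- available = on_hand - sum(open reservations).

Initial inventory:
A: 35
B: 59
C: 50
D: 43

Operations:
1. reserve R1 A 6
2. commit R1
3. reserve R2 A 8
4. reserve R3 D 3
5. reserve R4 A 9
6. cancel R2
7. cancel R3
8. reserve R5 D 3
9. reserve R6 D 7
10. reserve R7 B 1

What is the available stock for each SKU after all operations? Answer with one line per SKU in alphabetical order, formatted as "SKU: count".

Step 1: reserve R1 A 6 -> on_hand[A=35 B=59 C=50 D=43] avail[A=29 B=59 C=50 D=43] open={R1}
Step 2: commit R1 -> on_hand[A=29 B=59 C=50 D=43] avail[A=29 B=59 C=50 D=43] open={}
Step 3: reserve R2 A 8 -> on_hand[A=29 B=59 C=50 D=43] avail[A=21 B=59 C=50 D=43] open={R2}
Step 4: reserve R3 D 3 -> on_hand[A=29 B=59 C=50 D=43] avail[A=21 B=59 C=50 D=40] open={R2,R3}
Step 5: reserve R4 A 9 -> on_hand[A=29 B=59 C=50 D=43] avail[A=12 B=59 C=50 D=40] open={R2,R3,R4}
Step 6: cancel R2 -> on_hand[A=29 B=59 C=50 D=43] avail[A=20 B=59 C=50 D=40] open={R3,R4}
Step 7: cancel R3 -> on_hand[A=29 B=59 C=50 D=43] avail[A=20 B=59 C=50 D=43] open={R4}
Step 8: reserve R5 D 3 -> on_hand[A=29 B=59 C=50 D=43] avail[A=20 B=59 C=50 D=40] open={R4,R5}
Step 9: reserve R6 D 7 -> on_hand[A=29 B=59 C=50 D=43] avail[A=20 B=59 C=50 D=33] open={R4,R5,R6}
Step 10: reserve R7 B 1 -> on_hand[A=29 B=59 C=50 D=43] avail[A=20 B=58 C=50 D=33] open={R4,R5,R6,R7}

Answer: A: 20
B: 58
C: 50
D: 33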